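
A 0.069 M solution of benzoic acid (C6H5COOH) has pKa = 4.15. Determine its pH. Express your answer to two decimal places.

C6H5COOH ⇌ C6H5COO- + H+
Ka = 10^(−4.15) = 7.08 × 10^-5
Let x = [H+] at equilibrium. Ka = x²/(0.069 − x).
Since Ka ≪ C₀, x ≈ √(Ka·C₀) = 2.21 × 10^-3 M.
(x/C₀ = 3.2% < 5%, so the approximation holds.)
pH = −log(2.21 × 10^-3) = 2.66

pH = 2.66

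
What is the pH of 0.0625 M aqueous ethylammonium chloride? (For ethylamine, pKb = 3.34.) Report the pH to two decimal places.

pH = 5.93

C2H5NH3+ is the conjugate acid of the weak base C2H5NH2.
Kb = 10^(−3.34) = 4.57 × 10^-4
Ka = Kw/Kb = 1.0×10^-14 / 4.57 × 10^-4 = 2.19 × 10^-11
From the ICE table, Ka = x²/(0.0625 − x) = 2.19 × 10^-11.
Neglecting x in the denominator: x = √(2.19 × 10^-11 × 0.0625) = 1.17 × 10^-6 M
pH = −log(1.17 × 10^-6) = 5.93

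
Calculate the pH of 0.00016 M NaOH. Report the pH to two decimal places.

pH = 10.20

NaOH is a strong base; [OH-] = 0.00016 M.
pOH = -log(0.00016) = 3.80
pH = 14.00 - 3.80 = 10.20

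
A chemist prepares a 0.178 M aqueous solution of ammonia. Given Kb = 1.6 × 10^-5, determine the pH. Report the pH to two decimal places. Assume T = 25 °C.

NH3 + H2O ⇌ NH4+ + OH-
Kb = x²/(0.178 − x) = 1.6 × 10^-5
Assume x ≪ 0.178: x ≈ √(1.6 × 10^-5 × 0.178) = 1.69 × 10^-3 M
pOH = −log(1.69 × 10^-3) = 2.77; pH = 14.00 − 2.77 = 11.23

pH = 11.23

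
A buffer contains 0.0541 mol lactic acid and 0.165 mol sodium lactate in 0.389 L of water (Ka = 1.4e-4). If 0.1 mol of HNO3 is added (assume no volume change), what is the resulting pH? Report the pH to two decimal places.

pH = 3.48

Added H+ converts CH3CH(OH)COO- to CH3CH(OH)COOH: CH3CH(OH)COOH → 0.154 mol, CH3CH(OH)COO- → 0.065 mol.
pKa = −log(1.4 × 10^-4) = 3.854
Henderson–Hasselbalch with mole ratio 0.065/0.154: pH = 3.854 + (-0.375)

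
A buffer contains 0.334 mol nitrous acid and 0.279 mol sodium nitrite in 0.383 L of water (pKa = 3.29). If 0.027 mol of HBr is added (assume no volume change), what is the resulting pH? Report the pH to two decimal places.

Added H+ converts NO2- to HNO2: HNO2 → 0.361 mol, NO2- → 0.252 mol.
pH = pKa + log([A⁻]/[HA]) = 3.29 + log(0.252/0.361) = 3.29 -0.156

pH = 3.13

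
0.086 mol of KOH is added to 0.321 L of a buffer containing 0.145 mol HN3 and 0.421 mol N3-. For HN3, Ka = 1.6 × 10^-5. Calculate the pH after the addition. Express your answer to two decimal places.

After neutralization: n(HN3) = 0.059 mol, n(N3-) = 0.507 mol.
pKa = −log(1.6 × 10^-5) = 4.796
pH = pKa + log(n_N3-/n_HN3) = 4.796 + log(0.507/0.059) = 4.796 + (+0.934)

pH = 5.73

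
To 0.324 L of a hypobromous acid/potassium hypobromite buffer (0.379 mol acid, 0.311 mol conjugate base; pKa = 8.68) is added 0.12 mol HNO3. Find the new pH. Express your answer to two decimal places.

After neutralization: n(HOBr) = 0.499 mol, n(OBr-) = 0.191 mol.
Henderson–Hasselbalch with mole ratio 0.191/0.499: pH = 8.68 + (-0.417)

pH = 8.26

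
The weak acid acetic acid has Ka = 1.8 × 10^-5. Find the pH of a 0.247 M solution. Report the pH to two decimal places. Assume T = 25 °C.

pH = 2.68

CH3COOH ⇌ CH3COO- + H+
Let x = [H+] at equilibrium. Ka = x²/(0.247 − x).
Neglecting x in the denominator: x = √(1.8 × 10^-5 × 0.247) = 2.11 × 10^-3 M
pH = −log[H+] = −log(2.11 × 10^-3) = 2.68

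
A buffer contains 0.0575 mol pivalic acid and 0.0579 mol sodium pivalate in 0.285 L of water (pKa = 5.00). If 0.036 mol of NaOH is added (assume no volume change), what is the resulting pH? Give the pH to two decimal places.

pH = 5.64

OH- converts (CH3)3CCOOH to (CH3)3CCOO-: (CH3)3CCOOH → 0.0215 mol, (CH3)3CCOO- → 0.0939 mol.
pH = pKa + log(n_(CH3)3CCOO-/n_(CH3)3CCOOH) = 5.00 + log(0.0939/0.0215) = 5.00 + (+0.640)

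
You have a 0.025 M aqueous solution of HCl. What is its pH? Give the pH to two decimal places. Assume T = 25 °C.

pH = 1.60

HCl is a strong acid and dissociates completely, so [H+] = 0.025 M.
pH = -log(0.025) = 1.60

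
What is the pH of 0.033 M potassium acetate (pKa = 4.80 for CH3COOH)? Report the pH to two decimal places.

pH = 8.66

CH3COO- is the conjugate base of the weak acid CH3COOH.
Ka = 10^(−4.80) = 1.58 × 10^-5
Kb = Kw/Ka = 1.0×10^-14 / 1.58 × 10^-5 = 6.33 × 10^-10
From the ICE table, Kb = x²/(0.033 − x) = 6.33 × 10^-10.
Assume x ≪ 0.033: x ≈ √(6.33 × 10^-10 × 0.033) = 4.57 × 10^-6 M
pOH = 5.34, so pH = 14.00 − pOH = 8.66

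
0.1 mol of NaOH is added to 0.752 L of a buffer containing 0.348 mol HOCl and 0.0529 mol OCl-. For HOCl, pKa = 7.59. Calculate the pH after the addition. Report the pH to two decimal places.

pH = 7.38

After neutralization: n(HOCl) = 0.248 mol, n(OCl-) = 0.153 mol.
Henderson–Hasselbalch with mole ratio 0.153/0.248: pH = 7.59 + (-0.210)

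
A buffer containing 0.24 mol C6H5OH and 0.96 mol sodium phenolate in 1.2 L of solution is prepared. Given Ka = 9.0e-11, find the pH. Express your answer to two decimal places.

pKa = −log(9.0 × 10^-11) = 10.046
Using pH = pKa + log([base]/[acid]) with [base]/[acid] = 0.96/0.24:
pH = 10.046 + (+0.602) = 10.65

pH = 10.65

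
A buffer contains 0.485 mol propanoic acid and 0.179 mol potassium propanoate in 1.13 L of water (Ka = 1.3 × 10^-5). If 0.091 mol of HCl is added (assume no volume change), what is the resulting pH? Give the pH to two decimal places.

pH = 4.07

Added H+ converts CH3CH2COO- to CH3CH2COOH: CH3CH2COOH → 0.576 mol, CH3CH2COO- → 0.088 mol.
pKa = −log(1.3 × 10^-5) = 4.886
pH = pKa + log(n_CH3CH2COO-/n_CH3CH2COOH) = 4.886 + log(0.088/0.576) = 4.886 + (-0.816)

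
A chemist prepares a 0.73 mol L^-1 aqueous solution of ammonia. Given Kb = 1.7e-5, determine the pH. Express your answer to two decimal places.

pH = 11.55

NH3 + H2O ⇌ NH4+ + OH-
From the ICE table, Kb = [OH-]²/(0.73 − [OH-]) = 1.7 × 10^-5.
Assume [OH-] ≪ 0.73: [OH-] ≈ √(1.7 × 10^-5 × 0.73) = 3.52 × 10^-3 M
Check: 0.48% ionized — well under 5%, approximation valid.
pOH = −log(3.52 × 10^-3) = 2.45; pH = 14.00 − 2.45 = 11.55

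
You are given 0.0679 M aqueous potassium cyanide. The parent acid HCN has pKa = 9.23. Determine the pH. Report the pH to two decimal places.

pH = 11.03

CN- is the conjugate base of the weak acid HCN.
Ka = 10^(−9.23) = 5.89 × 10^-10
Kb = Kw/Ka = 1.0×10^-14 / 5.89 × 10^-10 = 1.70 × 10^-5
From the ICE table, Kb = x²/(0.0679 − x) = 1.70 × 10^-5.
Assume x ≪ 0.0679: x ≈ √(1.70 × 10^-5 × 0.0679) = 1.07 × 10^-3 M
Check: 1.6% ionized — well under 5%, approximation valid.
pOH = −log(1.07 × 10^-3) = 2.97; pH = 14.00 − 2.97 = 11.03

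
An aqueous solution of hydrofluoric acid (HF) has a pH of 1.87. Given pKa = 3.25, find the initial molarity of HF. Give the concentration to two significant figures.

C₀ = 3.4 × 10^-1 M

[H+] = 10^(-1.87) = 1.35 × 10^-2 M = x
Ka = 10^(−3.25) = 5.62 × 10^-4
Ka = x²/(C₀ − x) ⇒ C₀ = x + x²/Ka
C₀ = 1.35 × 10^-2 + (1.35 × 10^-2)²/(5.62 × 10^-4) = 3.38 × 10^-1 M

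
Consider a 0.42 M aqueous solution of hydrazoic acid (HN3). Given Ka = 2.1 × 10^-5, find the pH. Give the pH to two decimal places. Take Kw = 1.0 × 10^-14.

pH = 2.53

HN3 ⇌ N3- + H+
Ka = x²/(0.42 − x) = 2.1 × 10^-5
Assume x ≪ 0.42: x ≈ √(2.1 × 10^-5 × 0.42) = 2.97 × 10^-3 M
(x/C₀ = 0.71% < 5%, so the approximation holds.)
pH = −log(2.97 × 10^-3) = 2.53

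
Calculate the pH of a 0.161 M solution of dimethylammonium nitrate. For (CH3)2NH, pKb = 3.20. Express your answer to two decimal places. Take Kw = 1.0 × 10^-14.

(CH3)2NH2+ is the conjugate acid of the weak base (CH3)2NH.
Kb = 10^(−3.20) = 6.31 × 10^-4
Ka = Kw/Kb = 1.0×10^-14 / 6.31 × 10^-4 = 1.58 × 10^-11
Ka = [H+]²/(0.161 − [H+]) = 1.58 × 10^-11
Neglecting [H+] in the denominator: [H+] = √(1.58 × 10^-11 × 0.161) = 1.59 × 10^-6 M
pH = −log[H+] = −log(1.59 × 10^-6) = 5.80

pH = 5.80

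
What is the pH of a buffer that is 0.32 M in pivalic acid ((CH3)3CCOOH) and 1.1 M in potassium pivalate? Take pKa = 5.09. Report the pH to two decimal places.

Using pH = pKa + log([base]/[acid]) with [base]/[acid] = 1.1/0.32:
pH = 5.09 + (+0.536) = 5.63

pH = 5.63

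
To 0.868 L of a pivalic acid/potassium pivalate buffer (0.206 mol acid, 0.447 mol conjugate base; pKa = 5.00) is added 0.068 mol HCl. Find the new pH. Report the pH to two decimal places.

pH = 5.14

After neutralization: n((CH3)3CCOOH) = 0.274 mol, n((CH3)3CCOO-) = 0.379 mol.
pH = pKa + log(n_(CH3)3CCOO-/n_(CH3)3CCOOH) = 5.00 + log(0.379/0.274) = 5.00 + (+0.141)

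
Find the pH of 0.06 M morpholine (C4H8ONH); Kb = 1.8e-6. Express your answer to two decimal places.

pH = 10.52

C4H8ONH + H2O ⇌ C4H8ONH2+ + OH-
Kb = [OH-]²/(0.06 − [OH-]) = 1.8 × 10^-6
Neglecting [OH-] in the denominator: [OH-] = √(1.8 × 10^-6 × 0.06) = 3.29 × 10^-4 M
pOH = −log(3.29 × 10^-4) = 3.48; pH = 14.00 − 3.48 = 10.52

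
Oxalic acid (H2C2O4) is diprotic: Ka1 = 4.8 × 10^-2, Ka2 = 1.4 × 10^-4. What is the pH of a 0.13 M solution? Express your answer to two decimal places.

Ka1 ≫ Ka2, so treat the first dissociation as the only significant source of H+.
Ka1 = x²/(0.13 − x) = 4.8 × 10^-2
Solving the quadratic: x = (−Ka1 + √(Ka1² + 4·Ka1·C₀))/2 = 5.86 × 10^-2 M
pH = −log(5.86 × 10^-2) = 1.23

pH = 1.23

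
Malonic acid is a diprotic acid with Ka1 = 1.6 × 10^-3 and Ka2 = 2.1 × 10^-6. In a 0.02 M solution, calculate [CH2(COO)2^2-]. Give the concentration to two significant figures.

2.1 × 10^-6 M

First ionization gives [H+] ≈ [CH2(COOH)COO-] = 4.91 × 10^-3 M.
Second step: Ka2 = [H+][CH2(COO)2^2-]/[CH2(COOH)COO-] ≈ [CH2(COO)2^2-] (since [H+] ≈ [CH2(COOH)COO-]).
So [CH2(COO)2^2-] ≈ Ka2.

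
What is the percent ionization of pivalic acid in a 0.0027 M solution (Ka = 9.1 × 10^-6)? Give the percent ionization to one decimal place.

(CH3)3CCOOH ⇌ (CH3)3CCOO- + H+; let x = [H+] at equilibrium.
Ka = x²/(C₀ − x); solving the quadratic gives x = 1.52 × 10^-4 M.
Fraction ionized = 1.52 × 10^-4 / 0.0027 = 0.0563 → 5.6%

5.6%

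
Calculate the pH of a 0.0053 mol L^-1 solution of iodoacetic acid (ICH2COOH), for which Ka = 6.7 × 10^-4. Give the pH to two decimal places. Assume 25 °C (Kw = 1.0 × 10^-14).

pH = 2.80

ICH2COOH ⇌ ICH2COO- + H+
From the ICE table, Ka = [H+]²/(0.0053 − [H+]) = 6.7 × 10^-4.
The 5% rule fails; solving [H+]² + Ka·[H+] − Ka·C₀ = 0 exactly:
[H+] = [−0.00067 + √(0.00067² + 1.42e-05)]/2 = 1.58 × 10^-3 M
pH = −log(1.58 × 10^-3) = 2.80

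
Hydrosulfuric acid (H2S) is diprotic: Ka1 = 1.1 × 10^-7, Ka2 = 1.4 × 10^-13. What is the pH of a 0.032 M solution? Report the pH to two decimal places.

Since Ka1 ≫ Ka2, the first ionization dominates [H+].
Ka1 = x²/(0.032 − x) = 1.1 × 10^-7
x ≈ √(1.1 × 10^-7 × 0.032) = 5.93 × 10^-5 M
pH = −log(5.93 × 10^-5) = 4.23

pH = 4.23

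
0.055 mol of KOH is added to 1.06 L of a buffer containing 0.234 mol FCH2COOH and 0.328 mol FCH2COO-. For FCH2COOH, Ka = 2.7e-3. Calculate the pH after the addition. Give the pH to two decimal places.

pH = 2.90

After neutralization: n(FCH2COOH) = 0.179 mol, n(FCH2COO-) = 0.383 mol.
pKa = −log(2.7 × 10^-3) = 2.569
Henderson–Hasselbalch with mole ratio 0.383/0.179: pH = 2.569 + (+0.330)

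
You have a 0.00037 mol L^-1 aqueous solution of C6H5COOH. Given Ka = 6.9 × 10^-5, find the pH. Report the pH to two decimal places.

pH = 3.89

C6H5COOH ⇌ C6H5COO- + H+
From the ICE table, Ka = x²/(0.00037 − x) = 6.9 × 10^-5.
x is not negligible relative to C₀; solve x² + 6.9e-05·x − 2.55e-08 = 0.
x = (−Ka + √(Ka² + 4·Ka·C₀))/2 = 1.29 × 10^-4 M
pH = −log[H+] = −log(1.29 × 10^-4) = 3.89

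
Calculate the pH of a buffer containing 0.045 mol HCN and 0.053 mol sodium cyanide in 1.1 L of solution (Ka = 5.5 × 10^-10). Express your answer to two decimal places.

pH = 9.33

pKa = −log(5.5 × 10^-10) = 9.260
Using pH = pKa + log([base]/[acid]) with [base]/[acid] = 0.053/0.045:
pH = 9.260 + (+0.071) = 9.33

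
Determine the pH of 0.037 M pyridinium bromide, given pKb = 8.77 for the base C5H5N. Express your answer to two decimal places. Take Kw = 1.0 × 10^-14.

pH = 3.33

C5H5NH+ is the conjugate acid of the weak base C5H5N.
Kb = 10^(−8.77) = 1.70 × 10^-9
Ka = Kw/Kb = 1.0×10^-14 / 1.70 × 10^-9 = 5.88 × 10^-6
Ka = [H+]²/(0.037 − [H+]) = 5.88 × 10^-6
Neglecting [H+] in the denominator: [H+] = √(5.88 × 10^-6 × 0.037) = 4.66 × 10^-4 M
pH = −log(4.66 × 10^-4) = 3.33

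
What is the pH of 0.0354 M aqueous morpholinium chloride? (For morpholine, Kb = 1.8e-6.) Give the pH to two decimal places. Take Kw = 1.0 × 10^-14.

pH = 4.85

C4H8ONH2+ is the conjugate acid of the weak base C4H8ONH.
Ka = Kw/Kb = 1.0×10^-14 / 1.8 × 10^-6 = 5.56 × 10^-9
Let x = [H+] at equilibrium. Ka = x²/(0.0354 − x).
Assume x ≪ 0.0354: x ≈ √(5.56 × 10^-9 × 0.0354) = 1.40 × 10^-5 M
pH = −log(1.40 × 10^-5) = 4.85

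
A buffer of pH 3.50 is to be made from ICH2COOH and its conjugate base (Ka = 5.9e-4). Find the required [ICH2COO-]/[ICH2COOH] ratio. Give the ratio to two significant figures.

ratio = 1.9

pKa = -log(5.9 × 10^-4) = 3.229
pH = pKa + log(r) ⇒ log(r) = 3.50 − 3.229 = +0.271
r = [ICH2COO-]/[ICH2COOH] = 10^(+0.271) = 1.87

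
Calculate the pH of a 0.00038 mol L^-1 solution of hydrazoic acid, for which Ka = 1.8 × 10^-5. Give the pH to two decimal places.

HN3 ⇌ N3- + H+
Ka = [H+]²/(0.00038 − [H+]) = 1.8 × 10^-5
The 5% rule fails; solving [H+]² + Ka·[H+] − Ka·C₀ = 0 exactly:
[H+] = (−Ka + √(Ka² + 4·Ka·C₀))/2 = 7.42 × 10^-5 M
pH = −log(7.42 × 10^-5) = 4.13

pH = 4.13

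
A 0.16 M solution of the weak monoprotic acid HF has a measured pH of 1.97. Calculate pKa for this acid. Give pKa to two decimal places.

pKa = 3.11

[H+] = 10^(-1.97) = 1.07 × 10^-2 M
At equilibrium [HA] = 0.16 − 1.07 × 10^-2 = 1.49 × 10^-1 M
Ka = [H+][A-]/[HA] = (1.07 × 10^-2)² / 1.49 × 10^-1 = 7.68 × 10^-4
pKa = -log(7.68 × 10^-4) = 3.11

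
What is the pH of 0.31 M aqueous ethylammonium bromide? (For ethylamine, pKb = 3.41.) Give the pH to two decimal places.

pH = 5.55

C2H5NH3+ is the conjugate acid of the weak base C2H5NH2.
Kb = 10^(−3.41) = 3.89 × 10^-4
Ka = Kw/Kb = 1.0×10^-14 / 3.89 × 10^-4 = 2.57 × 10^-11
Ka = [H+]²/(0.31 − [H+]) = 2.57 × 10^-11
Since Ka ≪ C₀, [H+] ≈ √(Ka·C₀) = 2.82 × 10^-6 M.
([H+]/C₀ = 0.00091% < 5%, so the approximation holds.)
pH = −log[H+] = −log(2.82 × 10^-6) = 5.55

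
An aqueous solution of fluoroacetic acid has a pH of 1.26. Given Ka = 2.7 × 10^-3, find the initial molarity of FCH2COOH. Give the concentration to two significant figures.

[H+] = 10^(-1.26) = 5.50 × 10^-2 M = x
Ka = x²/(C₀ − x) ⇒ C₀ = x + x²/Ka
C₀ = 5.50 × 10^-2 + (5.50 × 10^-2)²/(2.7 × 10^-3) = 1.18 M

C₀ = 1.2 M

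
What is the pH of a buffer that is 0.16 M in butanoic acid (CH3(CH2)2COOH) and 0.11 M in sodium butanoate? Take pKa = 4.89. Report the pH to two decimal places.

pH = 4.73

Using pH = pKa + log([base]/[acid]) with [base]/[acid] = 0.11/0.16:
pH = 4.89 + (-0.163) = 4.73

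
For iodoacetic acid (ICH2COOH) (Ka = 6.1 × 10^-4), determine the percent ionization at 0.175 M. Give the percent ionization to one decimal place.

5.7%

ICH2COOH ⇌ ICH2COO- + H+; let x = [H+] at equilibrium.
Ka = x²/(C₀ − x); solving the quadratic gives x = 1.00 × 10^-2 M.
% ionization = x/C₀ × 100% = 1.00 × 10^-2/0.175 × 100% = 5.7%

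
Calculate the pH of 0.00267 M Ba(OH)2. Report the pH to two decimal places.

pH = 11.73

Ba(OH)2 is a strong base (each formula unit releases 2 OH-); [OH-] = 0.00534 M.
pOH = -log(0.00534) = 2.27
pH = 14.00 - 2.27 = 11.73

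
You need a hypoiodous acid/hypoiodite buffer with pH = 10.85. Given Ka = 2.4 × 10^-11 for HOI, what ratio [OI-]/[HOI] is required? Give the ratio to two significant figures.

ratio = 1.7

pKa = -log(2.4 × 10^-11) = 10.620
pH = pKa + log(r) ⇒ log(r) = 10.85 − 10.620 = +0.230
r = [OI-]/[HOI] = 10^(+0.230) = 1.7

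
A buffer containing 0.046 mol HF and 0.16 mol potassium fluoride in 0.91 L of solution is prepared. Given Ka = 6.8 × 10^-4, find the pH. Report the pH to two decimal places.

pH = 3.71

pKa = −log(6.8 × 10^-4) = 3.167
Using pH = pKa + log([base]/[acid]) with [base]/[acid] = 0.16/0.046:
pH = 3.167 + (+0.541) = 3.71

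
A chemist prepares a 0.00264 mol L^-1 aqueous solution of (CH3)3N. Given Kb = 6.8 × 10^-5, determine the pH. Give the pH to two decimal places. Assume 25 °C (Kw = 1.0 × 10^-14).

pH = 10.59

(CH3)3N + H2O ⇌ (CH3)3NH+ + OH-
From the ICE table, Kb = [OH-]²/(0.00264 − [OH-]) = 6.8 × 10^-5.
The 5% rule fails; solving [OH-]² + Kb·[OH-] − Kb·C₀ = 0 exactly:
[OH-] = [−6.8e-05 + √(6.8e-05² + 7.18e-07)]/2 = 3.91 × 10^-4 M
pOH = −log(3.91 × 10^-4) = 3.41; pH = 14.00 − 3.41 = 10.59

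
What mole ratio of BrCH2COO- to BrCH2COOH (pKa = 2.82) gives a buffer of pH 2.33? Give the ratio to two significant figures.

ratio = 0.32

pH = pKa + log(r) ⇒ log(r) = 2.33 − 2.82 = -0.49
r = [BrCH2COO-]/[BrCH2COOH] = 10^(-0.49) = 0.324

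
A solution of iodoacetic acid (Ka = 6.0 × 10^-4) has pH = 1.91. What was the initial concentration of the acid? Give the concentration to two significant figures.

[H+] = 10^(-1.91) = 1.23 × 10^-2 M = x
Ka = x²/(C₀ − x) ⇒ C₀ = x + x²/Ka
C₀ = 1.23 × 10^-2 + (1.23 × 10^-2)²/(6.0 × 10^-4) = 2.64 × 10^-1 M

C₀ = 2.6 × 10^-1 M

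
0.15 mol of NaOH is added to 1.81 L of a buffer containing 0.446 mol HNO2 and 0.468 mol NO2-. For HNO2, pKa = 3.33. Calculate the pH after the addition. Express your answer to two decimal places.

pH = 3.65

After neutralization: n(HNO2) = 0.296 mol, n(NO2-) = 0.618 mol.
pH = pKa + log([A⁻]/[HA]) = 3.33 + log(0.618/0.296) = 3.33 +0.320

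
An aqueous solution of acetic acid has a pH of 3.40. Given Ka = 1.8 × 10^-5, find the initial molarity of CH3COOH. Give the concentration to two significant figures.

C₀ = 9.2 × 10^-3 M

[H+] = 10^(-3.40) = 3.98 × 10^-4 M = x
Ka = x²/(C₀ − x) ⇒ C₀ = x + x²/Ka
C₀ = 3.98 × 10^-4 + (3.98 × 10^-4)²/(1.8 × 10^-5) = 9.20 × 10^-3 M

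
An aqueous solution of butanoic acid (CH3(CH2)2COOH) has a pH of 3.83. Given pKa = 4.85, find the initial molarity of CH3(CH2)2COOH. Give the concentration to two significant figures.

[H+] = 10^(-3.83) = 1.48 × 10^-4 M = x
Ka = 10^(−4.85) = 1.41 × 10^-5
Ka = x²/(C₀ − x) ⇒ C₀ = x + x²/Ka
C₀ = 1.48 × 10^-4 + (1.48 × 10^-4)²/(1.41 × 10^-5) = 1.70 × 10^-3 M

C₀ = 1.7 × 10^-3 M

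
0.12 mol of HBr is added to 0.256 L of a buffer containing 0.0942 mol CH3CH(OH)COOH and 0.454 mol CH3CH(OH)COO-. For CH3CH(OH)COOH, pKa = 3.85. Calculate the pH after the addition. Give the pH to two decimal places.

Added H+ converts CH3CH(OH)COO- to CH3CH(OH)COOH: CH3CH(OH)COOH → 0.214 mol, CH3CH(OH)COO- → 0.334 mol.
Henderson–Hasselbalch with mole ratio 0.334/0.214: pH = 3.85 + (+0.193)

pH = 4.04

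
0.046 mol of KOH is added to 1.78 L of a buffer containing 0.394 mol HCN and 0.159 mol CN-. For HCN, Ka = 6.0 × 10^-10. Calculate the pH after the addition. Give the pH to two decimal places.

OH- converts HCN to CN-: HCN → 0.348 mol, CN- → 0.205 mol.
pKa = −log(6.0 × 10^-10) = 9.222
Henderson–Hasselbalch with mole ratio 0.205/0.348: pH = 9.222 + (-0.230)

pH = 8.99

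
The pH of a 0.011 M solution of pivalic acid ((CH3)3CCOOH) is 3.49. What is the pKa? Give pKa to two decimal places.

pKa = 5.01

[H+] = 10^(-3.49) = 3.24 × 10^-4 M
At equilibrium [HA] = 0.011 − 3.24 × 10^-4 = 1.07 × 10^-2 M
Ka = [H+][A-]/[HA] = (3.24 × 10^-4)² / 1.07 × 10^-2 = 9.81 × 10^-6
pKa = -log(9.81 × 10^-6) = 5.01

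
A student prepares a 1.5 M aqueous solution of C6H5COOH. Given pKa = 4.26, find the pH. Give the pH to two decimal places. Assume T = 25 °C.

C6H5COOH ⇌ C6H5COO- + H+
Ka = 10^(−4.26) = 5.50 × 10^-5
Ka = [H+]²/(1.5 − [H+]) = 5.50 × 10^-5
Assume [H+] ≪ 1.5: [H+] ≈ √(5.50 × 10^-5 × 1.5) = 9.08 × 10^-3 M
pH = −log(9.08 × 10^-3) = 2.04

pH = 2.04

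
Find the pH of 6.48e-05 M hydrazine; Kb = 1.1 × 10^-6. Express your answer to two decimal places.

pH = 8.90

N2H4 + H2O ⇌ N2H5+ + OH-
Kb = [OH-]²/(6.48e-05 − [OH-]) = 1.1 × 10^-6
Here C₀/Kb ≈ 58.9, so the small-[OH-] approximation fails. Use the quadratic:
[OH-] = (−Kb + √(Kb² + 4·Kb·C₀))/2 = 7.91 × 10^-6 M
pOH = −log(7.91 × 10^-6) = 5.10; pH = 14.00 − 5.10 = 8.90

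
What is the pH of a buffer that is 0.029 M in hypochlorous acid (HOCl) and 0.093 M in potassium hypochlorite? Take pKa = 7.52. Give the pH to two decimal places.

Henderson–Hasselbalch: pH = pKa + log([OCl-]/[HOCl]) = 7.52 + log(0.093/0.029)
pH = 7.52 + (+0.506) = 8.03

pH = 8.03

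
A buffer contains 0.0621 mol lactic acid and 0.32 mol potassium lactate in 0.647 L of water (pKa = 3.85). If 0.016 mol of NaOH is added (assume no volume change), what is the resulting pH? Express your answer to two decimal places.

pH = 4.71

After neutralization: n(CH3CH(OH)COOH) = 0.0461 mol, n(CH3CH(OH)COO-) = 0.336 mol.
Henderson–Hasselbalch with mole ratio 0.336/0.0461: pH = 3.85 + (+0.863)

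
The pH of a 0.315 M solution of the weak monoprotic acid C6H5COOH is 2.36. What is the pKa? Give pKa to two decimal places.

[H+] = 10^(-2.36) = 4.37 × 10^-3 M
At equilibrium [HA] = 0.315 − 4.37 × 10^-3 = 3.11 × 10^-1 M
Ka = [H+][A-]/[HA] = (4.37 × 10^-3)² / 3.11 × 10^-1 = 6.14 × 10^-5
pKa = -log(6.14 × 10^-5) = 4.21

pKa = 4.21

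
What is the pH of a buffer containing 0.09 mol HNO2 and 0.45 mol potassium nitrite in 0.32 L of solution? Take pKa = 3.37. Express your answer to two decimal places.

pH = 4.07

pH = pKa + log([A⁻]/[HA]) = 3.37 + log(0.45/0.09)
pH = 3.37 + (+0.699) = 4.07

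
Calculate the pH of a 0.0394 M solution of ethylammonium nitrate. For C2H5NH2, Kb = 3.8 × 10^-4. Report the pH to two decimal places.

pH = 5.99

C2H5NH3+ is the conjugate acid of the weak base C2H5NH2.
Ka = Kw/Kb = 1.0×10^-14 / 3.8 × 10^-4 = 2.63 × 10^-11
From the ICE table, Ka = x²/(0.0394 − x) = 2.63 × 10^-11.
Neglecting x in the denominator: x = √(2.63 × 10^-11 × 0.0394) = 1.02 × 10^-6 M
pH = −log[H+] = −log(1.02 × 10^-6) = 5.99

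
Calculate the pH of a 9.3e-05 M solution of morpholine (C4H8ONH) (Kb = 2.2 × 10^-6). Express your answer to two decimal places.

pH = 9.12

C4H8ONH + H2O ⇌ C4H8ONH2+ + OH-
Kb = [OH-]²/(9.3e-05 − [OH-]) = 2.2 × 10^-6
The 5% rule fails; solving [OH-]² + Kb·[OH-] − Kb·C₀ = 0 exactly:
[OH-] = [−2.2e-06 + √(2.2e-06² + 8.18e-10)]/2 = 1.32 × 10^-5 M
pOH = −log(1.32 × 10^-5) = 4.88; pH = 14.00 − 4.88 = 9.12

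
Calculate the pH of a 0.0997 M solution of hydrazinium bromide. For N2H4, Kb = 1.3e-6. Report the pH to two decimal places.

N2H5+ is the conjugate acid of the weak base N2H4.
Ka = Kw/Kb = 1.0×10^-14 / 1.3 × 10^-6 = 7.69 × 10^-9
From the ICE table, Ka = [H+]²/(0.0997 − [H+]) = 7.69 × 10^-9.
Neglecting [H+] in the denominator: [H+] = √(7.69 × 10^-9 × 0.0997) = 2.77 × 10^-5 M
pH = −log[H+] = −log(2.77 × 10^-5) = 4.56

pH = 4.56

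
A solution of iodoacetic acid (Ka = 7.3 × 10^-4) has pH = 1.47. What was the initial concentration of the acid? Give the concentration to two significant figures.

[H+] = 10^(-1.47) = 3.39 × 10^-2 M = x
Ka = x²/(C₀ − x) ⇒ C₀ = x + x²/Ka
C₀ = 3.39 × 10^-2 + (3.39 × 10^-2)²/(7.3 × 10^-4) = 1.61 M

C₀ = 1.6 M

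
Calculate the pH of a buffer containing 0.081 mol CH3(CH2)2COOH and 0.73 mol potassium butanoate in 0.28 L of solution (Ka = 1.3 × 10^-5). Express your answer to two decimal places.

pKa = −log(1.3 × 10^-5) = 4.886
Using pH = pKa + log([base]/[acid]) with [base]/[acid] = 0.73/0.081:
pH = 4.886 + (+0.955) = 5.84

pH = 5.84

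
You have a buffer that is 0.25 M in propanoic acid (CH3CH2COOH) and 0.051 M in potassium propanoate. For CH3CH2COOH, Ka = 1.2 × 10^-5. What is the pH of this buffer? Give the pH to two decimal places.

pKa = −log(1.2 × 10^-5) = 4.921
pH = pKa + log([A⁻]/[HA]) = 4.921 + log(0.051/0.25)
pH = 4.921 + (-0.690) = 4.23

pH = 4.23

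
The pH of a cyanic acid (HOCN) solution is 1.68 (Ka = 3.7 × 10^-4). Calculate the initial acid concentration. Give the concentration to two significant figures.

[H+] = 10^(-1.68) = 2.09 × 10^-2 M = x
Ka = x²/(C₀ − x) ⇒ C₀ = x + x²/Ka
C₀ = 2.09 × 10^-2 + (2.09 × 10^-2)²/(3.7 × 10^-4) = 1.20 M

C₀ = 1.2 M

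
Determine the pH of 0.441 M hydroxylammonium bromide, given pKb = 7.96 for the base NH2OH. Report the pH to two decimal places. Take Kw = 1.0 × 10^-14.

NH3OH+ is the conjugate acid of the weak base NH2OH.
Kb = 10^(−7.96) = 1.10 × 10^-8
Ka = Kw/Kb = 1.0×10^-14 / 1.10 × 10^-8 = 9.09 × 10^-7
From the ICE table, Ka = x²/(0.441 − x) = 9.09 × 10^-7.
Neglecting x in the denominator: x = √(9.09 × 10^-7 × 0.441) = 6.33 × 10^-4 M
pH = −log(6.33 × 10^-4) = 3.20

pH = 3.20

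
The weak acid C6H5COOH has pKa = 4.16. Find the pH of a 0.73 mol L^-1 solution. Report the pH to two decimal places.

C6H5COOH ⇌ C6H5COO- + H+
Ka = 10^(−4.16) = 6.92 × 10^-5
Let x = [H+] at equilibrium. Ka = x²/(0.73 − x).
Assume x ≪ 0.73: x ≈ √(6.92 × 10^-5 × 0.73) = 7.11 × 10^-3 M
Check: 0.97% ionized — well under 5%, approximation valid.
pH = −log[H+] = −log(7.11 × 10^-3) = 2.15

pH = 2.15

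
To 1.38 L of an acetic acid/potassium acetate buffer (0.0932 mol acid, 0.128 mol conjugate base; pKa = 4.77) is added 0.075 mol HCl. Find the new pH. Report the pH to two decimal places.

After neutralization: n(CH3COOH) = 0.168 mol, n(CH3COO-) = 0.053 mol.
Henderson–Hasselbalch with mole ratio 0.053/0.168: pH = 4.77 + (-0.501)

pH = 4.27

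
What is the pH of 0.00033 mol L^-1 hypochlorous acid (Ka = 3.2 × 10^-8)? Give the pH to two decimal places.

HOCl ⇌ OCl- + H+
From the ICE table, Ka = x²/(0.00033 − x) = 3.2 × 10^-8.
Assume x ≪ 0.00033: x ≈ √(3.2 × 10^-8 × 0.00033) = 3.25 × 10^-6 M
(x/C₀ = 0.98% < 5%, so the approximation holds.)
pH = −log[H+] = −log(3.25 × 10^-6) = 5.49

pH = 5.49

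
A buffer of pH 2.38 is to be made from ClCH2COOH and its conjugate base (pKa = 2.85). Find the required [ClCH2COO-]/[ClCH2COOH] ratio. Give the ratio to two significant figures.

ratio = 0.34

pH = pKa + log(r) ⇒ log(r) = 2.38 − 2.85 = -0.47
r = [ClCH2COO-]/[ClCH2COOH] = 10^(-0.47) = 0.339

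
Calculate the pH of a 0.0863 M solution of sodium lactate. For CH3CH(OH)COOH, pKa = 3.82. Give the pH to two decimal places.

pH = 8.38

CH3CH(OH)COO- is the conjugate base of the weak acid CH3CH(OH)COOH.
Ka = 10^(−3.82) = 1.51 × 10^-4
Kb = Kw/Ka = 1.0×10^-14 / 1.51 × 10^-4 = 6.62 × 10^-11
Kb = [OH-]²/(0.0863 − [OH-]) = 6.62 × 10^-11
Since Kb ≪ C₀, [OH-] ≈ √(Kb·C₀) = 2.39 × 10^-6 M.
([OH-]/C₀ = 0.0028% < 5%, so the approximation holds.)
pOH = 5.62, so pH = 14.00 − pOH = 8.38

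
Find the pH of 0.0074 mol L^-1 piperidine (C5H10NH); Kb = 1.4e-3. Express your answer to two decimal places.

pH = 11.41

C5H10NH + H2O ⇌ C5H10NH2+ + OH-
Let x = [OH-] at equilibrium. Kb = x²/(0.0074 − x).
The 5% rule fails; solving x² + Kb·x − Kb·C₀ = 0 exactly:
x = [−0.0014 + √(0.0014² + 4.14e-05)]/2 = 2.59 × 10^-3 M
pOH = 2.59, so pH = 14.00 − pOH = 11.41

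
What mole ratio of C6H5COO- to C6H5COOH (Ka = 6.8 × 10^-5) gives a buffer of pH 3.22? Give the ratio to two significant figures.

pKa = -log(6.8 × 10^-5) = 4.167
pH = pKa + log(r) ⇒ log(r) = 3.22 − 4.167 = -0.947
r = [C6H5COO-]/[C6H5COOH] = 10^(-0.947) = 0.113

ratio = 0.11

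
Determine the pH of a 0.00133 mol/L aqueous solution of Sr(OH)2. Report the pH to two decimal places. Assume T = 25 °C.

Sr(OH)2 is a strong base (each formula unit releases 2 OH-); [OH-] = 0.00266 M.
pOH = -log(0.00266) = 2.58
pH = 14.00 - 2.58 = 11.42

pH = 11.42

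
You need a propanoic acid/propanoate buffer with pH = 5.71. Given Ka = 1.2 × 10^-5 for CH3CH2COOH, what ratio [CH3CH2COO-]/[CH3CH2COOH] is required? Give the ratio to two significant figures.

pKa = -log(1.2 × 10^-5) = 4.921
pH = pKa + log(r) ⇒ log(r) = 5.71 − 4.921 = +0.789
r = [CH3CH2COO-]/[CH3CH2COOH] = 10^(+0.789) = 6.15

ratio = 6.2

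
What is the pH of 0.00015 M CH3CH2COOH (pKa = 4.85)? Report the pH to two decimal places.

CH3CH2COOH ⇌ CH3CH2COO- + H+
Ka = 10^(−4.85) = 1.41 × 10^-5
Let x = [H+] at equilibrium. Ka = x²/(0.00015 − x).
Here C₀/Ka ≈ 10.6, so the small-x approximation fails. Use the quadratic:
x = [−1.41e-05 + √(1.41e-05² + 8.46e-09)]/2 = 3.95 × 10^-5 M
pH = −log[H+] = −log(3.95 × 10^-5) = 4.40

pH = 4.40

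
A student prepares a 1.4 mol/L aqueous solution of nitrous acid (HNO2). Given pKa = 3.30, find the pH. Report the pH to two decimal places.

pH = 1.58

HNO2 ⇌ NO2- + H+
Ka = 10^(−3.30) = 5.01 × 10^-4
Ka = x²/(1.4 − x) = 5.01 × 10^-4
Assume x ≪ 1.4: x ≈ √(5.01 × 10^-4 × 1.4) = 2.65 × 10^-2 M
(x/C₀ = 1.9% < 5%, so the approximation holds.)
pH = −log(2.65 × 10^-2) = 1.58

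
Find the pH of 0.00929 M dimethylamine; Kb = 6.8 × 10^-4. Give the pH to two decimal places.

(CH3)2NH + H2O ⇌ (CH3)2NH2+ + OH-
Kb = x²/(0.00929 − x) = 6.8 × 10^-4
The 5% rule fails; solving x² + Kb·x − Kb·C₀ = 0 exactly:
x = [−0.00068 + √(0.00068² + 2.53e-05)]/2 = 2.20 × 10^-3 M
pOH = −log(2.20 × 10^-3) = 2.66; pH = 14.00 − 2.66 = 11.34

pH = 11.34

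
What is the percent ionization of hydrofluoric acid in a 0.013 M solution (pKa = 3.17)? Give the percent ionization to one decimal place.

20.4%

HF ⇌ F- + H+; let x = [H+] at equilibrium.
Ka = 10^(−3.17) = 6.76 × 10^-4
Solve x² + 0.000676x − 8.79e-06 = 0 → x = 2.65 × 10^-3 M
% ionization = x/C₀ × 100% = 2.65 × 10^-3/0.013 × 100% = 20.4%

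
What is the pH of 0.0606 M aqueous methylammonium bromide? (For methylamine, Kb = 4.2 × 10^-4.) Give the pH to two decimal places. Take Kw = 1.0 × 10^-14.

pH = 5.92

CH3NH3+ is the conjugate acid of the weak base CH3NH2.
Ka = Kw/Kb = 1.0×10^-14 / 4.2 × 10^-4 = 2.38 × 10^-11
Ka = [H+]²/(0.0606 − [H+]) = 2.38 × 10^-11
Since Ka ≪ C₀, [H+] ≈ √(Ka·C₀) = 1.20 × 10^-6 M.
Check: 0.002% ionized — well under 5%, approximation valid.
pH = −log(1.20 × 10^-6) = 5.92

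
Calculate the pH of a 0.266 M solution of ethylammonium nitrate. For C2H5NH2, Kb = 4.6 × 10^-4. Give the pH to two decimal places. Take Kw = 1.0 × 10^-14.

pH = 5.62

C2H5NH3+ is the conjugate acid of the weak base C2H5NH2.
Ka = Kw/Kb = 1.0×10^-14 / 4.6 × 10^-4 = 2.17 × 10^-11
Let x = [H+] at equilibrium. Ka = x²/(0.266 − x).
Since Ka ≪ C₀, x ≈ √(Ka·C₀) = 2.40 × 10^-6 M.
(x/C₀ = 0.0009% < 5%, so the approximation holds.)
pH = −log(2.40 × 10^-6) = 5.62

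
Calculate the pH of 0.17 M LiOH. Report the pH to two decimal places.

LiOH is a strong base; [OH-] = 0.17 M.
pOH = -log(0.17) = 0.77
pH = 14.00 - 0.77 = 13.23

pH = 13.23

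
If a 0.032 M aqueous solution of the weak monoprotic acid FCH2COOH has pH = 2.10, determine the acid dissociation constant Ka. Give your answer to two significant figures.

Ka = 2.6 × 10^-3

[H+] = 10^(-2.10) = 7.94 × 10^-3 M
At equilibrium [HA] = 0.032 − 7.94 × 10^-3 = 2.41 × 10^-2 M
Ka = [H+][A-]/[HA] = (7.94 × 10^-3)² / 2.41 × 10^-2 = 2.6 × 10^-3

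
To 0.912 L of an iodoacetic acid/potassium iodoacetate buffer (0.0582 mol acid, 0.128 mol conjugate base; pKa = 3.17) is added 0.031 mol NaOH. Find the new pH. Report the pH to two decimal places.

After neutralization: n(ICH2COOH) = 0.0272 mol, n(ICH2COO-) = 0.159 mol.
pH = pKa + log([A⁻]/[HA]) = 3.17 + log(0.159/0.0272) = 3.17 +0.767

pH = 3.94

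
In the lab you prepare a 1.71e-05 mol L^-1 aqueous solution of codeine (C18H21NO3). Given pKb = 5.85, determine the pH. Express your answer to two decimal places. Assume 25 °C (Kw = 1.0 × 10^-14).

C18H21NO3 + H2O ⇌ C18H22NO3+ + OH-
Kb = 10^(−5.85) = 1.41 × 10^-6
Kb = x²/(1.71e-05 − x) = 1.41 × 10^-6
The 5% rule fails; solving x² + Kb·x − Kb·C₀ = 0 exactly:
x = (−Kb + √(Kb² + 4·Kb·C₀))/2 = 4.26 × 10^-6 M
pOH = −log(4.26 × 10^-6) = 5.37; pH = 14.00 − 5.37 = 8.63

pH = 8.63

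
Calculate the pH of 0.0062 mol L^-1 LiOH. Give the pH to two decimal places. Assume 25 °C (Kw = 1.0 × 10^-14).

pH = 11.79

LiOH is a strong base; [OH-] = 0.0062 M.
pOH = -log(0.0062) = 2.21
pH = 14.00 - 2.21 = 11.79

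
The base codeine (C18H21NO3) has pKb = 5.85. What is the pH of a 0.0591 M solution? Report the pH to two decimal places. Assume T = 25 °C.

pH = 10.46

C18H21NO3 + H2O ⇌ C18H22NO3+ + OH-
Kb = 10^(−5.85) = 1.41 × 10^-6
Let x = [OH-] at equilibrium. Kb = x²/(0.0591 − x).
Neglecting x in the denominator: x = √(1.41 × 10^-6 × 0.0591) = 2.89 × 10^-4 M
Check: 0.49% ionized — well under 5%, approximation valid.
pOH = −log(2.89 × 10^-4) = 3.54; pH = 14.00 − 3.54 = 10.46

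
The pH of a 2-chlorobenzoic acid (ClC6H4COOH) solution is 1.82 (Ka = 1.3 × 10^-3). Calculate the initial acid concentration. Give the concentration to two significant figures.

[H+] = 10^(-1.82) = 1.51 × 10^-2 M = x
Ka = x²/(C₀ − x) ⇒ C₀ = x + x²/Ka
C₀ = 1.51 × 10^-2 + (1.51 × 10^-2)²/(1.3 × 10^-3) = 1.90 × 10^-1 M

C₀ = 1.9 × 10^-1 M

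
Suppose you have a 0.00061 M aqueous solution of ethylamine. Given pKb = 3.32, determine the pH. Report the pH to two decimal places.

pH = 10.55

C2H5NH2 + H2O ⇌ C2H5NH3+ + OH-
Kb = 10^(−3.32) = 4.79 × 10^-4
From the ICE table, Kb = x²/(0.00061 − x) = 4.79 × 10^-4.
x is not negligible relative to C₀; solve x² + 0.000479·x − 2.92e-07 = 0.
x = (−Kb + √(Kb² + 4·Kb·C₀))/2 = 3.52 × 10^-4 M
pOH = 3.45, so pH = 14.00 − pOH = 10.55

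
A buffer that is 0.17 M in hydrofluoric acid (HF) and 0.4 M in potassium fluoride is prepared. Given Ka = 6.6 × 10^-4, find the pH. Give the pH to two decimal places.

pKa = −log(6.6 × 10^-4) = 3.180
Henderson–Hasselbalch: pH = pKa + log([F-]/[HF]) = 3.180 + log(0.4/0.17)
pH = 3.180 + (+0.372) = 3.55

pH = 3.55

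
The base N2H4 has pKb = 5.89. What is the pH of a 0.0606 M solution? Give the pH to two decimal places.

pH = 10.45

N2H4 + H2O ⇌ N2H5+ + OH-
Kb = 10^(−5.89) = 1.29 × 10^-6
From the ICE table, Kb = [OH-]²/(0.0606 − [OH-]) = 1.29 × 10^-6.
Neglecting [OH-] in the denominator: [OH-] = √(1.29 × 10^-6 × 0.0606) = 2.80 × 10^-4 M
Check: 0.46% ionized — well under 5%, approximation valid.
pOH = −log(2.80 × 10^-4) = 3.55; pH = 14.00 − 3.55 = 10.45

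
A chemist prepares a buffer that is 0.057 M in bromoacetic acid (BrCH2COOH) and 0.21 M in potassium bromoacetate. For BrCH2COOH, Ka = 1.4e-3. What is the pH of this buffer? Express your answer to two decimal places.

pH = 3.42

pKa = −log(1.4 × 10^-3) = 2.854
pH = pKa + log([A⁻]/[HA]) = 2.854 + log(0.21/0.057)
pH = 2.854 + (+0.566) = 3.42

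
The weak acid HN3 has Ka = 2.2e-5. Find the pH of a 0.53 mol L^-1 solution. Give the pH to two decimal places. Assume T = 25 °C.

HN3 ⇌ N3- + H+
Ka = [H+]²/(0.53 − [H+]) = 2.2 × 10^-5
Assume [H+] ≪ 0.53: [H+] ≈ √(2.2 × 10^-5 × 0.53) = 3.41 × 10^-3 M
pH = −log[H+] = −log(3.41 × 10^-3) = 2.47

pH = 2.47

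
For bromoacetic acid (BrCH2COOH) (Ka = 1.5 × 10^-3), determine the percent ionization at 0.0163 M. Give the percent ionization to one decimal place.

26.1%

BrCH2COOH ⇌ BrCH2COO- + H+; let x = [H+] at equilibrium.
Ka = x²/(C₀ − x); solving the quadratic gives x = 4.25 × 10^-3 M.
% ionization = x/C₀ × 100% = 4.25 × 10^-3/0.0163 × 100% = 26.1%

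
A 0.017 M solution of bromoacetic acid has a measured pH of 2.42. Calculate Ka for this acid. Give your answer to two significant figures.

[H+] = 10^(-2.42) = 3.80 × 10^-3 M
At equilibrium [HA] = 0.017 − 3.80 × 10^-3 = 1.32 × 10^-2 M
Ka = [H+][A-]/[HA] = (3.80 × 10^-3)² / 1.32 × 10^-2 = 1.1 × 10^-3

Ka = 1.1 × 10^-3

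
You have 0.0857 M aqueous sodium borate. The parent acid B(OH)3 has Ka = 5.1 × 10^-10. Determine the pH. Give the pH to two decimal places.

B(OH)4- is the conjugate base of the weak acid B(OH)3.
Kb = Kw/Ka = 1.0×10^-14 / 5.1 × 10^-10 = 1.96 × 10^-5
From the ICE table, Kb = [OH-]²/(0.0857 − [OH-]) = 1.96 × 10^-5.
Since Kb ≪ C₀, [OH-] ≈ √(Kb·C₀) = 1.30 × 10^-3 M.
Check: 1.5% ionized — well under 5%, approximation valid.
pOH = −log(1.30 × 10^-3) = 2.89; pH = 14.00 − 2.89 = 11.11

pH = 11.11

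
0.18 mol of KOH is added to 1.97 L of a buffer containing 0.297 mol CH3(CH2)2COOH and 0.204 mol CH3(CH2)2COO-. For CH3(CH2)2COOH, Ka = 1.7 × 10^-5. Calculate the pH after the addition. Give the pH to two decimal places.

pH = 5.29

OH- converts CH3(CH2)2COOH to CH3(CH2)2COO-: CH3(CH2)2COOH → 0.117 mol, CH3(CH2)2COO- → 0.384 mol.
pKa = −log(1.7 × 10^-5) = 4.770
pH = pKa + log(n_CH3(CH2)2COO-/n_CH3(CH2)2COOH) = 4.770 + log(0.384/0.117) = 4.770 + (+0.516)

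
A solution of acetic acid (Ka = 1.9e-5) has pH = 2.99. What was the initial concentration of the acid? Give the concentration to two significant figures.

C₀ = 5.6 × 10^-2 M

[H+] = 10^(-2.99) = 1.02 × 10^-3 M = x
Ka = x²/(C₀ − x) ⇒ C₀ = x + x²/Ka
C₀ = 1.02 × 10^-3 + (1.02 × 10^-3)²/(1.9 × 10^-5) = 5.58 × 10^-2 M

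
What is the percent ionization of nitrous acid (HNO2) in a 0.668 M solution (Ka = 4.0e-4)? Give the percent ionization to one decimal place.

2.4%

HNO2 ⇌ NO2- + H+; let x = [H+] at equilibrium.
x ≈ √(Ka·C₀) = √(4.0 × 10^-4 × 0.668) = 1.63 × 10^-2 M
Fraction ionized = 1.63 × 10^-2 / 0.668 = 0.0244 → 2.4%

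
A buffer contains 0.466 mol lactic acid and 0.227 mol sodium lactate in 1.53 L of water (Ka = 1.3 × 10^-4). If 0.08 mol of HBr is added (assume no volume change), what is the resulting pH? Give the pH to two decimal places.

After neutralization: n(CH3CH(OH)COOH) = 0.546 mol, n(CH3CH(OH)COO-) = 0.147 mol.
pKa = −log(1.3 × 10^-4) = 3.886
pH = pKa + log(n_CH3CH(OH)COO-/n_CH3CH(OH)COOH) = 3.886 + log(0.147/0.546) = 3.886 + (-0.570)

pH = 3.32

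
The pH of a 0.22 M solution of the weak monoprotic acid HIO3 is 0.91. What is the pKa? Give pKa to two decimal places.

[H+] = 10^(-0.91) = 1.23 × 10^-1 M
At equilibrium [HA] = 0.22 − 1.23 × 10^-1 = 9.70 × 10^-2 M
Ka = [H+][A-]/[HA] = (1.23 × 10^-1)² / 9.70 × 10^-2 = 1.56 × 10^-1
pKa = -log(1.56 × 10^-1) = 0.81

pKa = 0.81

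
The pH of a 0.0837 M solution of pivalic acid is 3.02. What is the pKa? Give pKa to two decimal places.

[H+] = 10^(-3.02) = 9.55 × 10^-4 M
At equilibrium [HA] = 0.0837 − 9.55 × 10^-4 = 8.27 × 10^-2 M
Ka = [H+][A-]/[HA] = (9.55 × 10^-4)² / 8.27 × 10^-2 = 1.10 × 10^-5
pKa = -log(1.10 × 10^-5) = 4.96

pKa = 4.96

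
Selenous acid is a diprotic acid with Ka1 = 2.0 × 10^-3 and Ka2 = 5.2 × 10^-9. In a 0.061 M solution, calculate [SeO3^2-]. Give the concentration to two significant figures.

First ionization gives [H+] ≈ [HSeO3-] = 1.01 × 10^-2 M.
Second step: Ka2 = [H+][SeO3^2-]/[HSeO3-] ≈ [SeO3^2-] (since [H+] ≈ [HSeO3-]).
So [SeO3^2-] ≈ Ka2.

5.2 × 10^-9 M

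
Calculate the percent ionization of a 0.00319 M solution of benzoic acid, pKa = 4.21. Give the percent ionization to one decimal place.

C6H5COOH ⇌ C6H5COO- + H+; let x = [H+] at equilibrium.
Ka = 10^(−4.21) = 6.17 × 10^-5
Ka = x²/(C₀ − x); solving the quadratic gives x = 4.14 × 10^-4 M.
Fraction ionized = 4.14 × 10^-4 / 0.00319 = 0.1298 → 13.0%

13.0%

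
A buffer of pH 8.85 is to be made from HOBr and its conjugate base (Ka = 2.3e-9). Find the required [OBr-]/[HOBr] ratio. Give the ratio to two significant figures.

ratio = 1.6

pKa = -log(2.3 × 10^-9) = 8.638
pH = pKa + log(r) ⇒ log(r) = 8.85 − 8.638 = +0.212
r = [OBr-]/[HOBr] = 10^(+0.212) = 1.63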